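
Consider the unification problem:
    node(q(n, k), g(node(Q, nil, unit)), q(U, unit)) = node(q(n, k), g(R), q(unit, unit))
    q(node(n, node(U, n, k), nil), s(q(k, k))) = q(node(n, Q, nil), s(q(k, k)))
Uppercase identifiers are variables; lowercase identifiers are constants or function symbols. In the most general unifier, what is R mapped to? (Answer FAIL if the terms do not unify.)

node(node(unit, n, k), nil, unit)

Decompose node/3: q(n, k) = q(n, k),  g(node(Q, nil, unit)) = g(R),  q(U, unit) = q(unit, unit).
Delete trivial equation q(n, k) = q(n, k).
Decompose g/1: node(Q, nil, unit) = R.
Bind R := node(Q, nil, unit); no other remaining equation mentions R.
Decompose q/2: U = unit,  unit = unit.
Bind U := unit; substituting into the one remaining equation that mentions U gives: q(node(n, node(unit, n, k), nil), s(q(k, k))) = q(node(n, Q, nil), s(q(k, k))).
Delete trivial equation unit = unit.
Decompose q/2: node(n, node(unit, n, k), nil) = node(n, Q, nil),  s(q(k, k)) = s(q(k, k)).
Decompose node/3: n = n,  node(unit, n, k) = Q,  nil = nil.
Delete trivial equation n = n.
Bind Q := node(unit, n, k); no other remaining equation mentions Q. Substituting into the earlier binding gives R := node(node(unit, n, k), nil, unit).
Delete trivial equation nil = nil.
Delete trivial equation s(q(k, k)) = s(q(k, k)).
MGU = { R -> node(node(unit, n, k), nil, unit), U -> unit, Q -> node(unit, n, k) }, so R -> node(node(unit, n, k), nil, unit).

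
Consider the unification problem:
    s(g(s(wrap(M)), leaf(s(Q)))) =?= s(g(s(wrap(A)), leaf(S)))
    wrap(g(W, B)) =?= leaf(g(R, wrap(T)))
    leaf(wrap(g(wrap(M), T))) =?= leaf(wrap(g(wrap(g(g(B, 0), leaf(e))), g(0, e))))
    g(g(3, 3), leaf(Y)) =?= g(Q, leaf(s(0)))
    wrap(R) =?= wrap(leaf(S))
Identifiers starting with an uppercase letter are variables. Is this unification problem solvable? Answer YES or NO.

Decompose s/1: g(s(wrap(M)), leaf(s(Q))) =?= g(s(wrap(A)), leaf(S)).
Decompose g/2: s(wrap(M)) =?= s(wrap(A)),  leaf(s(Q)) =?= leaf(S).
Decompose s/1: wrap(M) =?= wrap(A).
Decompose wrap/1: M =?= A.
Bind M := A; substituting into the one remaining equation that mentions M gives: leaf(wrap(g(wrap(A), T))) =?= leaf(wrap(g(wrap(g(g(B, 0), leaf(e))), g(0, e)))).
Decompose leaf/1: s(Q) =?= S.
Bind S := s(Q); substituting into the one remaining equation that mentions S gives: wrap(R) =?= wrap(leaf(s(Q))).
Clash: head symbols differ (wrap/1 vs leaf/1); no unifier exists.

NO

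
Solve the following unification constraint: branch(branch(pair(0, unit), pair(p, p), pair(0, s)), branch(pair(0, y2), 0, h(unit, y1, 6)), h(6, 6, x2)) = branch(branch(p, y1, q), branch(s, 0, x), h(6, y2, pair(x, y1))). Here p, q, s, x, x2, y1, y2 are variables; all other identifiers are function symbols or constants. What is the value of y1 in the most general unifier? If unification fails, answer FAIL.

Decompose branch/3: branch(pair(0, unit), pair(p, p), pair(0, s)) = branch(p, y1, q),  branch(pair(0, y2), 0, h(unit, y1, 6)) = branch(s, 0, x),  h(6, 6, x2) = h(6, y2, pair(x, y1)).
Decompose branch/3: pair(0, unit) = p,  pair(p, p) = y1,  pair(0, s) = q.
Bind p := pair(0, unit); substituting into the one remaining equation that mentions p gives: pair(pair(0, unit), pair(0, unit)) = y1.
Bind y1 := pair(pair(0, unit), pair(0, unit)); substituting into the 2 remaining equations that mention y1 gives: branch(pair(0, y2), 0, h(unit, pair(pair(0, unit), pair(0, unit)), 6)) = branch(s, 0, x),  h(6, 6, x2) = h(6, y2, pair(x, pair(pair(0, unit), pair(0, unit)))).
Bind q := pair(0, s); no other remaining equation mentions q.
Decompose branch/3: pair(0, y2) = s,  0 = 0,  h(unit, pair(pair(0, unit), pair(0, unit)), 6) = x.
Bind s := pair(0, y2); no other remaining equation mentions s. Substituting into the earlier binding gives q := pair(0, pair(0, y2)).
Delete trivial equation 0 = 0.
Bind x := h(unit, pair(pair(0, unit), pair(0, unit)), 6); substituting into the remaining equation gives: h(6, 6, x2) = h(6, y2, pair(h(unit, pair(pair(0, unit), pair(0, unit)), 6), pair(pair(0, unit), pair(0, unit)))).
Decompose h/3: 6 = 6,  6 = y2,  x2 = pair(h(unit, pair(pair(0, unit), pair(0, unit)), 6), pair(pair(0, unit), pair(0, unit))).
Delete trivial equation 6 = 6.
Bind y2 := 6; no other remaining equation mentions y2. Substituting into the earlier bindings gives q := pair(0, pair(0, 6)), s := pair(0, 6).
Bind x2 := pair(h(unit, pair(pair(0, unit), pair(0, unit)), 6), pair(pair(0, unit), pair(0, unit))).
MGU = { p ↦ pair(0, unit), y1 ↦ pair(pair(0, unit), pair(0, unit)), q ↦ pair(0, pair(0, 6)), s ↦ pair(0, 6), x ↦ h(unit, pair(pair(0, unit), pair(0, unit)), 6), y2 ↦ 6, x2 ↦ pair(h(unit, pair(pair(0, unit), pair(0, unit)), 6), pair(pair(0, unit), pair(0, unit))) }, so y1 ↦ pair(pair(0, unit), pair(0, unit)).

pair(pair(0, unit), pair(0, unit))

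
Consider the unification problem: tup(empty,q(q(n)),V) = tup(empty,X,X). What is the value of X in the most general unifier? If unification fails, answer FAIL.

q(q(n))

Decompose tup/3: empty = empty,  q(q(n)) = X,  V = X.
Delete trivial equation empty = empty.
Bind X := q(q(n)); substituting into the remaining equation gives: V = q(q(n)).
Bind V := q(q(n)).
MGU = { X -> q(q(n)), V -> q(q(n)) }, so X -> q(q(n)).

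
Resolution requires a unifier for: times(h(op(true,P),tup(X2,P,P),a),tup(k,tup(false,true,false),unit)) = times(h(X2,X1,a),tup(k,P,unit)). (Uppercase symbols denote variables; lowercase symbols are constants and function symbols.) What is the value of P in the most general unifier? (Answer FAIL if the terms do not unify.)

Decompose times/2: h(op(true,P),tup(X2,P,P),a) = h(X2,X1,a),  tup(k,tup(false,true,false),unit) = tup(k,P,unit).
Decompose h/3: op(true,P) = X2,  tup(X2,P,P) = X1,  a = a.
Bind X2 := op(true,P); substituting into the one remaining equation that mentions X2 gives: tup(op(true,P),P,P) = X1.
Bind X1 := tup(op(true,P),P,P); no other remaining equation mentions X1.
Delete trivial equation a = a.
Decompose tup/3: k = k,  tup(false,true,false) = P,  unit = unit.
Delete trivial equation k = k.
Bind P := tup(false,true,false); no other remaining equation mentions P. Substituting into the earlier bindings gives X2 := op(true,tup(false,true,false)), X1 := tup(op(true,tup(false,true,false)),tup(false,true,false),tup(false,true,false)).
Delete trivial equation unit = unit.
MGU = { X2 := op(true,tup(false,true,false)), X1 := tup(op(true,tup(false,true,false)),tup(false,true,false),tup(false,true,false)), P := tup(false,true,false) }, so P := tup(false,true,false).

tup(false,true,false)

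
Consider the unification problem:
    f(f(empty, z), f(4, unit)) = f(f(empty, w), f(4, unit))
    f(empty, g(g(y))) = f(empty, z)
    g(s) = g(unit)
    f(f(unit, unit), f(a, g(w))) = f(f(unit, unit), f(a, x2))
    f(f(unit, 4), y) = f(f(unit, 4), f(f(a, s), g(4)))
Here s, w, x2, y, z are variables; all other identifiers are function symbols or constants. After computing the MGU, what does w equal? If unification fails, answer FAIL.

g(g(f(f(a, unit), g(4))))

Decompose f/2: f(empty, z) = f(empty, w),  f(4, unit) = f(4, unit).
Decompose f/2: empty = empty,  z = w.
Delete trivial equation empty = empty.
Bind z := w; substituting into the one remaining equation that mentions z gives: f(empty, g(g(y))) = f(empty, w).
Delete trivial equation f(4, unit) = f(4, unit).
Decompose f/2: empty = empty,  g(g(y)) = w.
Delete trivial equation empty = empty.
Bind w := g(g(y)); substituting into the one remaining equation that mentions w gives: f(f(unit, unit), f(a, g(g(g(y))))) = f(f(unit, unit), f(a, x2)). Substituting into the earlier binding gives z := g(g(y)).
Decompose g/1: s = unit.
Bind s := unit; substituting into the one remaining equation that mentions s gives: f(f(unit, 4), y) = f(f(unit, 4), f(f(a, unit), g(4))).
Decompose f/2: f(unit, unit) = f(unit, unit),  f(a, g(g(g(y)))) = f(a, x2).
Delete trivial equation f(unit, unit) = f(unit, unit).
Decompose f/2: a = a,  g(g(g(y))) = x2.
Delete trivial equation a = a.
Bind x2 := g(g(g(y))); no other remaining equation mentions x2.
Decompose f/2: f(unit, 4) = f(unit, 4),  y = f(f(a, unit), g(4)).
Delete trivial equation f(unit, 4) = f(unit, 4).
Bind y := f(f(a, unit), g(4)). Substituting into the earlier bindings gives z := g(g(f(f(a, unit), g(4)))), w := g(g(f(f(a, unit), g(4)))), x2 := g(g(g(f(f(a, unit), g(4))))).
MGU = { z -> g(g(f(f(a, unit), g(4)))), w -> g(g(f(f(a, unit), g(4)))), s -> unit, x2 -> g(g(g(f(f(a, unit), g(4))))), y -> f(f(a, unit), g(4)) }, so w -> g(g(f(f(a, unit), g(4)))).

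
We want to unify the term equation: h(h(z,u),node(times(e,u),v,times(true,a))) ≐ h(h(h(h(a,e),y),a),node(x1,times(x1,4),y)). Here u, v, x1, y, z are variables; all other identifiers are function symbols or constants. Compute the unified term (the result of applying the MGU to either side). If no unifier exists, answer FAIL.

Decompose h/2: h(z,u) ≐ h(h(h(a,e),y),a),  node(times(e,u),v,times(true,a)) ≐ node(x1,times(x1,4),y).
Decompose h/2: z ≐ h(h(a,e),y),  u ≐ a.
Bind z := h(h(a,e),y); no other remaining equation mentions z.
Bind u := a; substituting into the remaining equation gives: node(times(e,a),v,times(true,a)) ≐ node(x1,times(x1,4),y).
Decompose node/3: times(e,a) ≐ x1,  v ≐ times(x1,4),  times(true,a) ≐ y.
Bind x1 := times(e,a); substituting into the one remaining equation that mentions x1 gives: v ≐ times(times(e,a),4).
Bind v := times(times(e,a),4); no other remaining equation mentions v.
Bind y := times(true,a). Substituting into the earlier binding gives z := h(h(a,e),times(true,a)).
Applying the MGU to either side gives h(h(h(h(a,e),times(true,a)),a),node(times(e,a),times(times(e,a),4),times(true,a))).

h(h(h(h(a,e),times(true,a)),a),node(times(e,a),times(times(e,a),4),times(true,a)))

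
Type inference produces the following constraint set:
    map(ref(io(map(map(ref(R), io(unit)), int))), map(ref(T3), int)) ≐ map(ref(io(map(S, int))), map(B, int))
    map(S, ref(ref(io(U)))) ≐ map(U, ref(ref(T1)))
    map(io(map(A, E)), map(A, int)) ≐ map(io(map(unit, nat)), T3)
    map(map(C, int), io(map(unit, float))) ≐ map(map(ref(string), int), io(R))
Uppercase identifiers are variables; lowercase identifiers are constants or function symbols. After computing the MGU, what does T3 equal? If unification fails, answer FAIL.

map(unit, int)

Decompose map/2: ref(io(map(map(ref(R), io(unit)), int))) ≐ ref(io(map(S, int))),  map(ref(T3), int) ≐ map(B, int).
Decompose ref/1: io(map(map(ref(R), io(unit)), int)) ≐ io(map(S, int)).
Decompose io/1: map(map(ref(R), io(unit)), int) ≐ map(S, int).
Decompose map/2: map(ref(R), io(unit)) ≐ S,  int ≐ int.
Bind S := map(ref(R), io(unit)); substituting into the one remaining equation that mentions S gives: map(map(ref(R), io(unit)), ref(ref(io(U)))) ≐ map(U, ref(ref(T1))).
Delete trivial equation int ≐ int.
Decompose map/2: ref(T3) ≐ B,  int ≐ int.
Bind B := ref(T3); no other remaining equation mentions B.
Delete trivial equation int ≐ int.
Decompose map/2: map(ref(R), io(unit)) ≐ U,  ref(ref(io(U))) ≐ ref(ref(T1)).
Bind U := map(ref(R), io(unit)); substituting into the one remaining equation that mentions U gives: ref(ref(io(map(ref(R), io(unit))))) ≐ ref(ref(T1)).
Decompose ref/1: ref(io(map(ref(R), io(unit)))) ≐ ref(T1).
Decompose ref/1: io(map(ref(R), io(unit))) ≐ T1.
Bind T1 := io(map(ref(R), io(unit))); no other remaining equation mentions T1.
Decompose map/2: io(map(A, E)) ≐ io(map(unit, nat)),  map(A, int) ≐ T3.
Decompose io/1: map(A, E) ≐ map(unit, nat).
Decompose map/2: A ≐ unit,  E ≐ nat.
Bind A := unit; substituting into the one remaining equation that mentions A gives: map(unit, int) ≐ T3.
Bind E := nat; no other remaining equation mentions E.
Bind T3 := map(unit, int); no other remaining equation mentions T3. Substituting into the earlier binding gives B := ref(map(unit, int)).
Decompose map/2: map(C, int) ≐ map(ref(string), int),  io(map(unit, float)) ≐ io(R).
Decompose map/2: C ≐ ref(string),  int ≐ int.
Bind C := ref(string); no other remaining equation mentions C.
Delete trivial equation int ≐ int.
Decompose io/1: map(unit, float) ≐ R.
Bind R := map(unit, float). Substituting into the earlier bindings gives S := map(ref(map(unit, float)), io(unit)), U := map(ref(map(unit, float)), io(unit)), T1 := io(map(ref(map(unit, float)), io(unit))).
MGU = { S ↦ map(ref(map(unit, float)), io(unit)), B ↦ ref(map(unit, int)), U ↦ map(ref(map(unit, float)), io(unit)), T1 ↦ io(map(ref(map(unit, float)), io(unit))), A ↦ unit, E ↦ nat, T3 ↦ map(unit, int), C ↦ ref(string), R ↦ map(unit, float) }, so T3 ↦ map(unit, int).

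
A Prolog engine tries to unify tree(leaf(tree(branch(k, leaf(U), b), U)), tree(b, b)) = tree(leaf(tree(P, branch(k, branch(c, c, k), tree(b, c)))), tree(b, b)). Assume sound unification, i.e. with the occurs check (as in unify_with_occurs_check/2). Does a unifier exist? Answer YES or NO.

YES

Decompose tree/2: leaf(tree(branch(k, leaf(U), b), U)) = leaf(tree(P, branch(k, branch(c, c, k), tree(b, c)))),  tree(b, b) = tree(b, b).
Decompose leaf/1: tree(branch(k, leaf(U), b), U) = tree(P, branch(k, branch(c, c, k), tree(b, c))).
Decompose tree/2: branch(k, leaf(U), b) = P,  U = branch(k, branch(c, c, k), tree(b, c)).
Bind P := branch(k, leaf(U), b); no other remaining equation mentions P.
Bind U := branch(k, branch(c, c, k), tree(b, c)); no other remaining equation mentions U. Substituting into the earlier binding gives P := branch(k, leaf(branch(k, branch(c, c, k), tree(b, c))), b).
Delete trivial equation tree(b, b) = tree(b, b).
No equations remain and no clash or occurs-check failure arose, so a unifier exists.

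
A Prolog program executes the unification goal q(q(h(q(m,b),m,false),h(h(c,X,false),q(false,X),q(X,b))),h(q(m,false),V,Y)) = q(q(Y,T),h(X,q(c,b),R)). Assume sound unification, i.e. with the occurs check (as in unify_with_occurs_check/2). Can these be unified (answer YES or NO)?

YES

Decompose q/2: q(h(q(m,b),m,false),h(h(c,X,false),q(false,X),q(X,b))) = q(Y,T),  h(q(m,false),V,Y) = h(X,q(c,b),R).
Decompose q/2: h(q(m,b),m,false) = Y,  h(h(c,X,false),q(false,X),q(X,b)) = T.
Bind Y := h(q(m,b),m,false); substituting into the one remaining equation that mentions Y gives: h(q(m,false),V,h(q(m,b),m,false)) = h(X,q(c,b),R).
Bind T := h(h(c,X,false),q(false,X),q(X,b)); no other remaining equation mentions T.
Decompose h/3: q(m,false) = X,  V = q(c,b),  h(q(m,b),m,false) = R.
Bind X := q(m,false); no other remaining equation mentions X. Substituting into the earlier binding gives T := h(h(c,q(m,false),false),q(false,q(m,false)),q(q(m,false),b)).
Bind V := q(c,b); no other remaining equation mentions V.
Bind R := h(q(m,b),m,false).
No equations remain and no clash or occurs-check failure arose, so a unifier exists.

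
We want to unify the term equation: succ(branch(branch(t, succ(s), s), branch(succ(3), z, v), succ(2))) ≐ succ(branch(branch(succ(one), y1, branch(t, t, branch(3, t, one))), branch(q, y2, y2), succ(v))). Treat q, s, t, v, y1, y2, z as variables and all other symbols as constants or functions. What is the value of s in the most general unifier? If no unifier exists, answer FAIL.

Decompose succ/1: branch(branch(t, succ(s), s), branch(succ(3), z, v), succ(2)) ≐ branch(branch(succ(one), y1, branch(t, t, branch(3, t, one))), branch(q, y2, y2), succ(v)).
Decompose branch/3: branch(t, succ(s), s) ≐ branch(succ(one), y1, branch(t, t, branch(3, t, one))),  branch(succ(3), z, v) ≐ branch(q, y2, y2),  succ(2) ≐ succ(v).
Decompose branch/3: t ≐ succ(one),  succ(s) ≐ y1,  s ≐ branch(t, t, branch(3, t, one)).
Bind t := succ(one); substituting into the one remaining equation that mentions t gives: s ≐ branch(succ(one), succ(one), branch(3, succ(one), one)).
Bind y1 := succ(s); no other remaining equation mentions y1.
Bind s := branch(succ(one), succ(one), branch(3, succ(one), one)); no other remaining equation mentions s. Substituting into the earlier binding gives y1 := succ(branch(succ(one), succ(one), branch(3, succ(one), one))).
Decompose branch/3: succ(3) ≐ q,  z ≐ y2,  v ≐ y2.
Bind q := succ(3); no other remaining equation mentions q.
Bind z := y2; no other remaining equation mentions z.
Bind v := y2; substituting into the remaining equation gives: succ(2) ≐ succ(y2).
Decompose succ/1: 2 ≐ y2.
Bind y2 := 2. Substituting into the earlier bindings gives z := 2, v := 2.
MGU = { t -> succ(one), y1 -> succ(branch(succ(one), succ(one), branch(3, succ(one), one))), s -> branch(succ(one), succ(one), branch(3, succ(one), one)), q -> succ(3), z -> 2, v -> 2, y2 -> 2 }, so s -> branch(succ(one), succ(one), branch(3, succ(one), one)).

branch(succ(one), succ(one), branch(3, succ(one), one))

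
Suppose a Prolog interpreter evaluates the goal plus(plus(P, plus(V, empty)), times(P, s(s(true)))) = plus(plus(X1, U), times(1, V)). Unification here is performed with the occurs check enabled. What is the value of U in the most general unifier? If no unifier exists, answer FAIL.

plus(s(s(true)), empty)

Decompose plus/2: plus(P, plus(V, empty)) = plus(X1, U),  times(P, s(s(true))) = times(1, V).
Decompose plus/2: P = X1,  plus(V, empty) = U.
Bind P := X1; substituting into the one remaining equation that mentions P gives: times(X1, s(s(true))) = times(1, V).
Bind U := plus(V, empty); no other remaining equation mentions U.
Decompose times/2: X1 = 1,  s(s(true)) = V.
Bind X1 := 1; no other remaining equation mentions X1. Substituting into the earlier binding gives P := 1.
Bind V := s(s(true)). Substituting into the earlier binding gives U := plus(s(s(true)), empty).
MGU = { P ↦ 1, U ↦ plus(s(s(true)), empty), X1 ↦ 1, V ↦ s(s(true)) }, so U ↦ plus(s(s(true)), empty).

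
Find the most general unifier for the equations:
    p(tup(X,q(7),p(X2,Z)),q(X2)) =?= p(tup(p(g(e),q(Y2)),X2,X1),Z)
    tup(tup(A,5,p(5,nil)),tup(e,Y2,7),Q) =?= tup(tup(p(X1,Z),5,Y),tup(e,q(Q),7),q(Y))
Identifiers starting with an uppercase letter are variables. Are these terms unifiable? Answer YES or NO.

Decompose p/2: tup(X,q(7),p(X2,Z)) =?= tup(p(g(e),q(Y2)),X2,X1),  q(X2) =?= Z.
Decompose tup/3: X =?= p(g(e),q(Y2)),  q(7) =?= X2,  p(X2,Z) =?= X1.
Bind X := p(g(e),q(Y2)); no other remaining equation mentions X.
Bind X2 := q(7); substituting into the 2 remaining equations that mention X2 gives: p(q(7),Z) =?= X1,  q(q(7)) =?= Z.
Bind X1 := p(q(7),Z); substituting into the one remaining equation that mentions X1 gives: tup(tup(A,5,p(5,nil)),tup(e,Y2,7),Q) =?= tup(tup(p(p(q(7),Z),Z),5,Y),tup(e,q(Q),7),q(Y)).
Bind Z := q(q(7)); substituting into the remaining equation gives: tup(tup(A,5,p(5,nil)),tup(e,Y2,7),Q) =?= tup(tup(p(p(q(7),q(q(7))),q(q(7))),5,Y),tup(e,q(Q),7),q(Y)). Substituting into the earlier binding gives X1 := p(q(7),q(q(7))).
Decompose tup/3: tup(A,5,p(5,nil)) =?= tup(p(p(q(7),q(q(7))),q(q(7))),5,Y),  tup(e,Y2,7) =?= tup(e,q(Q),7),  Q =?= q(Y).
Decompose tup/3: A =?= p(p(q(7),q(q(7))),q(q(7))),  5 =?= 5,  p(5,nil) =?= Y.
Bind A := p(p(q(7),q(q(7))),q(q(7))); no other remaining equation mentions A.
Delete trivial equation 5 =?= 5.
Bind Y := p(5,nil); substituting into the one remaining equation that mentions Y gives: Q =?= q(p(5,nil)).
Decompose tup/3: e =?= e,  Y2 =?= q(Q),  7 =?= 7.
Delete trivial equation e =?= e.
Bind Y2 := q(Q); no other remaining equation mentions Y2. Substituting into the earlier binding gives X := p(g(e),q(q(Q))).
Delete trivial equation 7 =?= 7.
Bind Q := q(p(5,nil)). Substituting into the earlier bindings gives X := p(g(e),q(q(q(p(5,nil))))), Y2 := q(q(p(5,nil))).
No equations remain and no clash or occurs-check failure arose, so a unifier exists.

YES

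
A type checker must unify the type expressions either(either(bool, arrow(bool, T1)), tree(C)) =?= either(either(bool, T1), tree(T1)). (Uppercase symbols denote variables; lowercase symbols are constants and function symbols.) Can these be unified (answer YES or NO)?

NO

Decompose either/2: either(bool, arrow(bool, T1)) =?= either(bool, T1),  tree(C) =?= tree(T1).
Decompose either/2: bool =?= bool,  arrow(bool, T1) =?= T1.
Delete trivial equation bool =?= bool.
Occurs check fails: T1 occurs in arrow(bool, T1); the equation T1 =?= arrow(bool, T1) has no finite solution.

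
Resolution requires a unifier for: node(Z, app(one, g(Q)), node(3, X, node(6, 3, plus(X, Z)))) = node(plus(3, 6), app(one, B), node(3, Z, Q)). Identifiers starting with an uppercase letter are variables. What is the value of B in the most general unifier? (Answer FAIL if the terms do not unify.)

g(node(6, 3, plus(plus(3, 6), plus(3, 6))))

Decompose node/3: Z = plus(3, 6),  app(one, g(Q)) = app(one, B),  node(3, X, node(6, 3, plus(X, Z))) = node(3, Z, Q).
Bind Z := plus(3, 6); substituting into the one remaining equation that mentions Z gives: node(3, X, node(6, 3, plus(X, plus(3, 6)))) = node(3, plus(3, 6), Q).
Decompose app/2: one = one,  g(Q) = B.
Delete trivial equation one = one.
Bind B := g(Q); no other remaining equation mentions B.
Decompose node/3: 3 = 3,  X = plus(3, 6),  node(6, 3, plus(X, plus(3, 6))) = Q.
Delete trivial equation 3 = 3.
Bind X := plus(3, 6); substituting into the remaining equation gives: node(6, 3, plus(plus(3, 6), plus(3, 6))) = Q.
Bind Q := node(6, 3, plus(plus(3, 6), plus(3, 6))). Substituting into the earlier binding gives B := g(node(6, 3, plus(plus(3, 6), plus(3, 6)))).
MGU = { Z -> plus(3, 6), B -> g(node(6, 3, plus(plus(3, 6), plus(3, 6)))), X -> plus(3, 6), Q -> node(6, 3, plus(plus(3, 6), plus(3, 6))) }, so B -> g(node(6, 3, plus(plus(3, 6), plus(3, 6)))).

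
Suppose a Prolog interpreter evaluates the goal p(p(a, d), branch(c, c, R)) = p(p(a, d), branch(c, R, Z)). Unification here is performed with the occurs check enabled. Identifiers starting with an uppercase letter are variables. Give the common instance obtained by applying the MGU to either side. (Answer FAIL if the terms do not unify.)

p(p(a, d), branch(c, c, c))

Decompose p/2: p(a, d) = p(a, d),  branch(c, c, R) = branch(c, R, Z).
Delete trivial equation p(a, d) = p(a, d).
Decompose branch/3: c = c,  c = R,  R = Z.
Delete trivial equation c = c.
Bind R := c; substituting into the remaining equation gives: c = Z.
Bind Z := c.
Applying the MGU to either side gives p(p(a, d), branch(c, c, c)).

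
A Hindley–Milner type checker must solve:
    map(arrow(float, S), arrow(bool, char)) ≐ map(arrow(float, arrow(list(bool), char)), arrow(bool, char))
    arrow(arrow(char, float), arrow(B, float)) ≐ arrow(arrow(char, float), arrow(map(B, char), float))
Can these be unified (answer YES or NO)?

NO

Decompose map/2: arrow(float, S) ≐ arrow(float, arrow(list(bool), char)),  arrow(bool, char) ≐ arrow(bool, char).
Decompose arrow/2: float ≐ float,  S ≐ arrow(list(bool), char).
Delete trivial equation float ≐ float.
Bind S := arrow(list(bool), char); no other remaining equation mentions S.
Delete trivial equation arrow(bool, char) ≐ arrow(bool, char).
Decompose arrow/2: arrow(char, float) ≐ arrow(char, float),  arrow(B, float) ≐ arrow(map(B, char), float).
Delete trivial equation arrow(char, float) ≐ arrow(char, float).
Decompose arrow/2: B ≐ map(B, char),  float ≐ float.
Occurs check fails: B occurs in map(B, char); the equation B ≐ map(B, char) has no finite solution.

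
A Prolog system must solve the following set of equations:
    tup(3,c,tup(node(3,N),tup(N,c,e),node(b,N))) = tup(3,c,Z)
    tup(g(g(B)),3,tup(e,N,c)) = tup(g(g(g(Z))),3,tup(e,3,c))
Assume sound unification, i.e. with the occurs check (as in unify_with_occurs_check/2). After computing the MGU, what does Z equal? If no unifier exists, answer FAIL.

tup(node(3,3),tup(3,c,e),node(b,3))

Decompose tup/3: 3 = 3,  c = c,  tup(node(3,N),tup(N,c,e),node(b,N)) = Z.
Delete trivial equation 3 = 3.
Delete trivial equation c = c.
Bind Z := tup(node(3,N),tup(N,c,e),node(b,N)); substituting into the remaining equation gives: tup(g(g(B)),3,tup(e,N,c)) = tup(g(g(g(tup(node(3,N),tup(N,c,e),node(b,N))))),3,tup(e,3,c)).
Decompose tup/3: g(g(B)) = g(g(g(tup(node(3,N),tup(N,c,e),node(b,N))))),  3 = 3,  tup(e,N,c) = tup(e,3,c).
Decompose g/1: g(B) = g(g(tup(node(3,N),tup(N,c,e),node(b,N)))).
Decompose g/1: B = g(tup(node(3,N),tup(N,c,e),node(b,N))).
Bind B := g(tup(node(3,N),tup(N,c,e),node(b,N))); no other remaining equation mentions B.
Delete trivial equation 3 = 3.
Decompose tup/3: e = e,  N = 3,  c = c.
Delete trivial equation e = e.
Bind N := 3; no other remaining equation mentions N. Substituting into the earlier bindings gives Z := tup(node(3,3),tup(3,c,e),node(b,3)), B := g(tup(node(3,3),tup(3,c,e),node(b,3))).
Delete trivial equation c = c.
MGU = { Z ↦ tup(node(3,3),tup(3,c,e),node(b,3)), B ↦ g(tup(node(3,3),tup(3,c,e),node(b,3))), N ↦ 3 }, so Z ↦ tup(node(3,3),tup(3,c,e),node(b,3)).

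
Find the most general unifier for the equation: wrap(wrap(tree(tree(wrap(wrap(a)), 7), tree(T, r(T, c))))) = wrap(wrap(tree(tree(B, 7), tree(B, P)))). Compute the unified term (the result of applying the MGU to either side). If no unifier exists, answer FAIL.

wrap(wrap(tree(tree(wrap(wrap(a)), 7), tree(wrap(wrap(a)), r(wrap(wrap(a)), c)))))

Decompose wrap/1: wrap(tree(tree(wrap(wrap(a)), 7), tree(T, r(T, c)))) = wrap(tree(tree(B, 7), tree(B, P))).
Decompose wrap/1: tree(tree(wrap(wrap(a)), 7), tree(T, r(T, c))) = tree(tree(B, 7), tree(B, P)).
Decompose tree/2: tree(wrap(wrap(a)), 7) = tree(B, 7),  tree(T, r(T, c)) = tree(B, P).
Decompose tree/2: wrap(wrap(a)) = B,  7 = 7.
Bind B := wrap(wrap(a)); substituting into the one remaining equation that mentions B gives: tree(T, r(T, c)) = tree(wrap(wrap(a)), P).
Delete trivial equation 7 = 7.
Decompose tree/2: T = wrap(wrap(a)),  r(T, c) = P.
Bind T := wrap(wrap(a)); substituting into the remaining equation gives: r(wrap(wrap(a)), c) = P.
Bind P := r(wrap(wrap(a)), c).
Applying the MGU to either side gives wrap(wrap(tree(tree(wrap(wrap(a)), 7), tree(wrap(wrap(a)), r(wrap(wrap(a)), c))))).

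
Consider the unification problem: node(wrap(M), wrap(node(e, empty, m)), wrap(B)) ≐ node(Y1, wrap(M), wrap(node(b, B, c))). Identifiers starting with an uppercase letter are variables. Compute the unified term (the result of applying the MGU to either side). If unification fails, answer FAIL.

FAIL

Decompose node/3: wrap(M) ≐ Y1,  wrap(node(e, empty, m)) ≐ wrap(M),  wrap(B) ≐ wrap(node(b, B, c)).
Bind Y1 := wrap(M); no other remaining equation mentions Y1.
Decompose wrap/1: node(e, empty, m) ≐ M.
Bind M := node(e, empty, m); no other remaining equation mentions M. Substituting into the earlier binding gives Y1 := wrap(node(e, empty, m)).
Decompose wrap/1: B ≐ node(b, B, c).
Occurs check fails: B occurs in node(b, B, c); the equation B ≐ node(b, B, c) has no finite solution.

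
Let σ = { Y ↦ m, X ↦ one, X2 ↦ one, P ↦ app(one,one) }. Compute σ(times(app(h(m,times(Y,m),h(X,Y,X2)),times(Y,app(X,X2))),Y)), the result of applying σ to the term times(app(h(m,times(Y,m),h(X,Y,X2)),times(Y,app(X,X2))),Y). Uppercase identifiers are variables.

times(app(h(m,times(m,m),h(one,m,one)),times(m,app(one,one))),m)

Replace each occurrence of Y with m.
Replace each occurrence of X with one.
Replace each occurrence of X2 with one.
Result: times(app(h(m,times(m,m),h(one,m,one)),times(m,app(one,one))),m).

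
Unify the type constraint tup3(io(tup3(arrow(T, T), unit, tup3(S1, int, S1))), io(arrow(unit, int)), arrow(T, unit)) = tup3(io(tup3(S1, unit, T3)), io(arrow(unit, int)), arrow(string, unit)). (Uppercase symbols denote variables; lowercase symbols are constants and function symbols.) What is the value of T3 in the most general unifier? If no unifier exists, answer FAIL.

tup3(arrow(string, string), int, arrow(string, string))

Decompose tup3/3: io(tup3(arrow(T, T), unit, tup3(S1, int, S1))) = io(tup3(S1, unit, T3)),  io(arrow(unit, int)) = io(arrow(unit, int)),  arrow(T, unit) = arrow(string, unit).
Decompose io/1: tup3(arrow(T, T), unit, tup3(S1, int, S1)) = tup3(S1, unit, T3).
Decompose tup3/3: arrow(T, T) = S1,  unit = unit,  tup3(S1, int, S1) = T3.
Bind S1 := arrow(T, T); substituting into the one remaining equation that mentions S1 gives: tup3(arrow(T, T), int, arrow(T, T)) = T3.
Delete trivial equation unit = unit.
Bind T3 := tup3(arrow(T, T), int, arrow(T, T)); no other remaining equation mentions T3.
Delete trivial equation io(arrow(unit, int)) = io(arrow(unit, int)).
Decompose arrow/2: T = string,  unit = unit.
Bind T := string; no other remaining equation mentions T. Substituting into the earlier bindings gives S1 := arrow(string, string), T3 := tup3(arrow(string, string), int, arrow(string, string)).
Delete trivial equation unit = unit.
MGU = { S1 ↦ arrow(string, string), T3 ↦ tup3(arrow(string, string), int, arrow(string, string)), T ↦ string }, so T3 ↦ tup3(arrow(string, string), int, arrow(string, string)).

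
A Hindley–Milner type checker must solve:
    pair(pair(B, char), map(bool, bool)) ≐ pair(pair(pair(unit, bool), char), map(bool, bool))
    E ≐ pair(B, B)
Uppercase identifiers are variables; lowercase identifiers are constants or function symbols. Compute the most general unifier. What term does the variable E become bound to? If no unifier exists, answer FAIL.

pair(pair(unit, bool), pair(unit, bool))

Decompose pair/2: pair(B, char) ≐ pair(pair(unit, bool), char),  map(bool, bool) ≐ map(bool, bool).
Decompose pair/2: B ≐ pair(unit, bool),  char ≐ char.
Bind B := pair(unit, bool); substituting into the one remaining equation that mentions B gives: E ≐ pair(pair(unit, bool), pair(unit, bool)).
Delete trivial equation char ≐ char.
Delete trivial equation map(bool, bool) ≐ map(bool, bool).
Bind E := pair(pair(unit, bool), pair(unit, bool)).
MGU = { B ↦ pair(unit, bool), E ↦ pair(pair(unit, bool), pair(unit, bool)) }, so E ↦ pair(pair(unit, bool), pair(unit, bool)).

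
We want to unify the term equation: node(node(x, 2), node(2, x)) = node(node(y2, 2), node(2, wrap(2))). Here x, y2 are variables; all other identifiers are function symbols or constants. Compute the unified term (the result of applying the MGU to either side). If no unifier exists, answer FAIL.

Decompose node/2: node(x, 2) = node(y2, 2),  node(2, x) = node(2, wrap(2)).
Decompose node/2: x = y2,  2 = 2.
Bind x := y2; substituting into the one remaining equation that mentions x gives: node(2, y2) = node(2, wrap(2)).
Delete trivial equation 2 = 2.
Decompose node/2: 2 = 2,  y2 = wrap(2).
Delete trivial equation 2 = 2.
Bind y2 := wrap(2). Substituting into the earlier binding gives x := wrap(2).
Applying the MGU to either side gives node(node(wrap(2), 2), node(2, wrap(2))).

node(node(wrap(2), 2), node(2, wrap(2)))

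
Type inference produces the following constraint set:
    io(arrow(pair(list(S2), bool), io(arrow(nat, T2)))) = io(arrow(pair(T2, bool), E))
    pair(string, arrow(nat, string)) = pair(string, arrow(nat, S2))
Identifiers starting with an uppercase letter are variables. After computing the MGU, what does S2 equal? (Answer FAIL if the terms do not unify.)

Decompose io/1: arrow(pair(list(S2), bool), io(arrow(nat, T2))) = arrow(pair(T2, bool), E).
Decompose arrow/2: pair(list(S2), bool) = pair(T2, bool),  io(arrow(nat, T2)) = E.
Decompose pair/2: list(S2) = T2,  bool = bool.
Bind T2 := list(S2); substituting into the one remaining equation that mentions T2 gives: io(arrow(nat, list(S2))) = E.
Delete trivial equation bool = bool.
Bind E := io(arrow(nat, list(S2))); no other remaining equation mentions E.
Decompose pair/2: string = string,  arrow(nat, string) = arrow(nat, S2).
Delete trivial equation string = string.
Decompose arrow/2: nat = nat,  string = S2.
Delete trivial equation nat = nat.
Bind S2 := string. Substituting into the earlier bindings gives T2 := list(string), E := io(arrow(nat, list(string))).
MGU = { T2 ↦ list(string), E ↦ io(arrow(nat, list(string))), S2 ↦ string }, so S2 ↦ string.

string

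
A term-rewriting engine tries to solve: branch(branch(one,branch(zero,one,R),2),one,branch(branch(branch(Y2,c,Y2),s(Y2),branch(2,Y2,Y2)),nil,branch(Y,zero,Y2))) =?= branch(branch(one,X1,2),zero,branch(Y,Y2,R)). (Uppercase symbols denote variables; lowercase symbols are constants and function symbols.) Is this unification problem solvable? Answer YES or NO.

Decompose branch/3: branch(one,branch(zero,one,R),2) =?= branch(one,X1,2),  one =?= zero,  branch(branch(branch(Y2,c,Y2),s(Y2),branch(2,Y2,Y2)),nil,branch(Y,zero,Y2)) =?= branch(Y,Y2,R).
Decompose branch/3: one =?= one,  branch(zero,one,R) =?= X1,  2 =?= 2.
Delete trivial equation one =?= one.
Bind X1 := branch(zero,one,R); no other remaining equation mentions X1.
Delete trivial equation 2 =?= 2.
Clash: constants one and zero differ; no unifier exists.

NO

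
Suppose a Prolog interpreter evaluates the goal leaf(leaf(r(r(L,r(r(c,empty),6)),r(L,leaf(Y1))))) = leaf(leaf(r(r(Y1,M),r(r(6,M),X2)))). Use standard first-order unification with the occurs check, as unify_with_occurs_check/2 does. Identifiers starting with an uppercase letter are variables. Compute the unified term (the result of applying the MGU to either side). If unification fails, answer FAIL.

Decompose leaf/1: leaf(r(r(L,r(r(c,empty),6)),r(L,leaf(Y1)))) = leaf(r(r(Y1,M),r(r(6,M),X2))).
Decompose leaf/1: r(r(L,r(r(c,empty),6)),r(L,leaf(Y1))) = r(r(Y1,M),r(r(6,M),X2)).
Decompose r/2: r(L,r(r(c,empty),6)) = r(Y1,M),  r(L,leaf(Y1)) = r(r(6,M),X2).
Decompose r/2: L = Y1,  r(r(c,empty),6) = M.
Bind L := Y1; substituting into the one remaining equation that mentions L gives: r(Y1,leaf(Y1)) = r(r(6,M),X2).
Bind M := r(r(c,empty),6); substituting into the remaining equation gives: r(Y1,leaf(Y1)) = r(r(6,r(r(c,empty),6)),X2).
Decompose r/2: Y1 = r(6,r(r(c,empty),6)),  leaf(Y1) = X2.
Bind Y1 := r(6,r(r(c,empty),6)); substituting into the remaining equation gives: leaf(r(6,r(r(c,empty),6))) = X2. Substituting into the earlier binding gives L := r(6,r(r(c,empty),6)).
Bind X2 := leaf(r(6,r(r(c,empty),6))).
Applying the MGU to either side gives leaf(leaf(r(r(r(6,r(r(c,empty),6)),r(r(c,empty),6)),r(r(6,r(r(c,empty),6)),leaf(r(6,r(r(c,empty),6))))))).

leaf(leaf(r(r(r(6,r(r(c,empty),6)),r(r(c,empty),6)),r(r(6,r(r(c,empty),6)),leaf(r(6,r(r(c,empty),6)))))))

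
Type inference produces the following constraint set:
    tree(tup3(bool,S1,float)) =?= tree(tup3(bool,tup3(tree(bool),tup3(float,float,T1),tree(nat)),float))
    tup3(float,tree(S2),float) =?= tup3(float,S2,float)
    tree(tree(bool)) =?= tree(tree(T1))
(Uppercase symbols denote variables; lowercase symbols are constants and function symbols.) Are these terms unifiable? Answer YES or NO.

NO

Decompose tree/1: tup3(bool,S1,float) =?= tup3(bool,tup3(tree(bool),tup3(float,float,T1),tree(nat)),float).
Decompose tup3/3: bool =?= bool,  S1 =?= tup3(tree(bool),tup3(float,float,T1),tree(nat)),  float =?= float.
Delete trivial equation bool =?= bool.
Bind S1 := tup3(tree(bool),tup3(float,float,T1),tree(nat)); no other remaining equation mentions S1.
Delete trivial equation float =?= float.
Decompose tup3/3: float =?= float,  tree(S2) =?= S2,  float =?= float.
Delete trivial equation float =?= float.
Occurs check fails: S2 occurs in tree(S2); the equation S2 =?= tree(S2) has no finite solution.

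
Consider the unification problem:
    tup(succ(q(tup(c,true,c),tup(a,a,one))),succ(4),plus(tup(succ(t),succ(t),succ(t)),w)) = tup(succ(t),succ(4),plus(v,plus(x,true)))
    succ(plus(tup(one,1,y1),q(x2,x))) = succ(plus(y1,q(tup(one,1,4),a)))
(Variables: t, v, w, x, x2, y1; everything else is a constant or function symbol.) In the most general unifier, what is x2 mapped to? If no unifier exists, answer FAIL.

FAIL

Decompose tup/3: succ(q(tup(c,true,c),tup(a,a,one))) = succ(t),  succ(4) = succ(4),  plus(tup(succ(t),succ(t),succ(t)),w) = plus(v,plus(x,true)).
Decompose succ/1: q(tup(c,true,c),tup(a,a,one)) = t.
Bind t := q(tup(c,true,c),tup(a,a,one)); substituting into the one remaining equation that mentions t gives: plus(tup(succ(q(tup(c,true,c),tup(a,a,one))),succ(q(tup(c,true,c),tup(a,a,one))),succ(q(tup(c,true,c),tup(a,a,one)))),w) = plus(v,plus(x,true)).
Delete trivial equation succ(4) = succ(4).
Decompose plus/2: tup(succ(q(tup(c,true,c),tup(a,a,one))),succ(q(tup(c,true,c),tup(a,a,one))),succ(q(tup(c,true,c),tup(a,a,one)))) = v,  w = plus(x,true).
Bind v := tup(succ(q(tup(c,true,c),tup(a,a,one))),succ(q(tup(c,true,c),tup(a,a,one))),succ(q(tup(c,true,c),tup(a,a,one)))); no other remaining equation mentions v.
Bind w := plus(x,true); no other remaining equation mentions w.
Decompose succ/1: plus(tup(one,1,y1),q(x2,x)) = plus(y1,q(tup(one,1,4),a)).
Decompose plus/2: tup(one,1,y1) = y1,  q(x2,x) = q(tup(one,1,4),a).
Occurs check fails: y1 occurs in tup(one,1,y1); the equation y1 = tup(one,1,y1) has no finite solution.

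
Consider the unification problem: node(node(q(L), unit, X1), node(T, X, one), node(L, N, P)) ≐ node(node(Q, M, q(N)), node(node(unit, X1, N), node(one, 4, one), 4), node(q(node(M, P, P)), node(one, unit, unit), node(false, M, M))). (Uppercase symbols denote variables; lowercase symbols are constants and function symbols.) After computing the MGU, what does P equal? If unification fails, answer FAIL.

Decompose node/3: node(q(L), unit, X1) ≐ node(Q, M, q(N)),  node(T, X, one) ≐ node(node(unit, X1, N), node(one, 4, one), 4),  node(L, N, P) ≐ node(q(node(M, P, P)), node(one, unit, unit), node(false, M, M)).
Decompose node/3: q(L) ≐ Q,  unit ≐ M,  X1 ≐ q(N).
Bind Q := q(L); no other remaining equation mentions Q.
Bind M := unit; substituting into the one remaining equation that mentions M gives: node(L, N, P) ≐ node(q(node(unit, P, P)), node(one, unit, unit), node(false, unit, unit)).
Bind X1 := q(N); substituting into the one remaining equation that mentions X1 gives: node(T, X, one) ≐ node(node(unit, q(N), N), node(one, 4, one), 4).
Decompose node/3: T ≐ node(unit, q(N), N),  X ≐ node(one, 4, one),  one ≐ 4.
Bind T := node(unit, q(N), N); no other remaining equation mentions T.
Bind X := node(one, 4, one); no other remaining equation mentions X.
Clash: constants one and 4 differ; no unifier exists.

FAIL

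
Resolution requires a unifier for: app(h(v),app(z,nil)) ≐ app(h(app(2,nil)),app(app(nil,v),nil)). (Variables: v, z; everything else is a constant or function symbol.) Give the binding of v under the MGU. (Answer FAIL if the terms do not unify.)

app(2,nil)

Decompose app/2: h(v) ≐ h(app(2,nil)),  app(z,nil) ≐ app(app(nil,v),nil).
Decompose h/1: v ≐ app(2,nil).
Bind v := app(2,nil); substituting into the remaining equation gives: app(z,nil) ≐ app(app(nil,app(2,nil)),nil).
Decompose app/2: z ≐ app(nil,app(2,nil)),  nil ≐ nil.
Bind z := app(nil,app(2,nil)); no other remaining equation mentions z.
Delete trivial equation nil ≐ nil.
MGU = { v := app(2,nil), z := app(nil,app(2,nil)) }, so v := app(2,nil).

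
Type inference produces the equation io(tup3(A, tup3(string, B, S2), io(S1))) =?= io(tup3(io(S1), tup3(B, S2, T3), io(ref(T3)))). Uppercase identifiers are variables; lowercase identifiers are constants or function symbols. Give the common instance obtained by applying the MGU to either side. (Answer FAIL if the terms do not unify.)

Decompose io/1: tup3(A, tup3(string, B, S2), io(S1)) =?= tup3(io(S1), tup3(B, S2, T3), io(ref(T3))).
Decompose tup3/3: A =?= io(S1),  tup3(string, B, S2) =?= tup3(B, S2, T3),  io(S1) =?= io(ref(T3)).
Bind A := io(S1); no other remaining equation mentions A.
Decompose tup3/3: string =?= B,  B =?= S2,  S2 =?= T3.
Bind B := string; substituting into the one remaining equation that mentions B gives: string =?= S2.
Bind S2 := string; substituting into the one remaining equation that mentions S2 gives: string =?= T3.
Bind T3 := string; substituting into the remaining equation gives: io(S1) =?= io(ref(string)).
Decompose io/1: S1 =?= ref(string).
Bind S1 := ref(string). Substituting into the earlier binding gives A := io(ref(string)).
Applying the MGU to either side gives io(tup3(io(ref(string)), tup3(string, string, string), io(ref(string)))).

io(tup3(io(ref(string)), tup3(string, string, string), io(ref(string))))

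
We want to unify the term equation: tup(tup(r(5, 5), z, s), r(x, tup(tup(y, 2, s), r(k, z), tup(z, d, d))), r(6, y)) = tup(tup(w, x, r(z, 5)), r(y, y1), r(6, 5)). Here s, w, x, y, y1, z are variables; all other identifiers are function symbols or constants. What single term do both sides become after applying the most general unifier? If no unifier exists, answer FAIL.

Decompose tup/3: tup(r(5, 5), z, s) = tup(w, x, r(z, 5)),  r(x, tup(tup(y, 2, s), r(k, z), tup(z, d, d))) = r(y, y1),  r(6, y) = r(6, 5).
Decompose tup/3: r(5, 5) = w,  z = x,  s = r(z, 5).
Bind w := r(5, 5); no other remaining equation mentions w.
Bind z := x; substituting into the 2 remaining equations that mention z gives: s = r(x, 5),  r(x, tup(tup(y, 2, s), r(k, x), tup(x, d, d))) = r(y, y1).
Bind s := r(x, 5); substituting into the one remaining equation that mentions s gives: r(x, tup(tup(y, 2, r(x, 5)), r(k, x), tup(x, d, d))) = r(y, y1).
Decompose r/2: x = y,  tup(tup(y, 2, r(x, 5)), r(k, x), tup(x, d, d)) = y1.
Bind x := y; substituting into the one remaining equation that mentions x gives: tup(tup(y, 2, r(y, 5)), r(k, y), tup(y, d, d)) = y1. Substituting into the earlier bindings gives z := y, s := r(y, 5).
Bind y1 := tup(tup(y, 2, r(y, 5)), r(k, y), tup(y, d, d)); no other remaining equation mentions y1.
Decompose r/2: 6 = 6,  y = 5.
Delete trivial equation 6 = 6.
Bind y := 5. Substituting into the earlier bindings gives z := 5, s := r(5, 5), x := 5, y1 := tup(tup(5, 2, r(5, 5)), r(k, 5), tup(5, d, d)).
Applying the MGU to either side gives tup(tup(r(5, 5), 5, r(5, 5)), r(5, tup(tup(5, 2, r(5, 5)), r(k, 5), tup(5, d, d))), r(6, 5)).

tup(tup(r(5, 5), 5, r(5, 5)), r(5, tup(tup(5, 2, r(5, 5)), r(k, 5), tup(5, d, d))), r(6, 5))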